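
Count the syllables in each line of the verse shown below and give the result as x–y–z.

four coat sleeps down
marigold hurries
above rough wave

Line 1: four (1), coat (1), sleeps (1), down (1) → 4
Line 2: marigold (3), hurries (2) → 5
Line 3: above (2), rough (1), wave (1) → 4

4–5–4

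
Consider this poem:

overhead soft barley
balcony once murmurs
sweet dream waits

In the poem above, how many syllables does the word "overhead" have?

3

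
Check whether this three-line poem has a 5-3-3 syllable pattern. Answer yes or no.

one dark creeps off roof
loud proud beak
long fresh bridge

Yes

Line 1: one(1) + dark(1) + creeps(1) + off(1) + roof(1) = 5 ✓
Line 2: loud(1) + proud(1) + beak(1) = 3 ✓
Line 3: long(1) + fresh(1) + bridge(1) = 3 ✓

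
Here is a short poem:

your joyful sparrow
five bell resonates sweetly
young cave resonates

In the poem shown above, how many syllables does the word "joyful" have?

2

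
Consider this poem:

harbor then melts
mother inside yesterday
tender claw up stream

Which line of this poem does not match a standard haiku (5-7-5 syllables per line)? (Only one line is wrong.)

The first line

Line 1: "harbor then melts": 2+1+1 = 4 (expected 5)
Line 2: "mother inside yesterday": 2+2+3 = 7 ✓
Line 3: "tender claw up stream": 2+1+1+1 = 5 ✓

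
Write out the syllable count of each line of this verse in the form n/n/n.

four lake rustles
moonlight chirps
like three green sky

Line 1: four(1) + lake(1) + rustles(2) = 4
Line 2: moonlight(2) + chirps(1) = 3
Line 3: like(1) + three(1) + green(1) + sky(1) = 4

4/3/4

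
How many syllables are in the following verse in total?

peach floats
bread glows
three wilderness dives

9

Line 1: peach(1) + floats(1) = 2
Line 2: bread(1) + glows(1) = 2
Line 3: three(1) + wilderness(3) + dives(1) = 5
Total: 2 + 2 + 5 = 9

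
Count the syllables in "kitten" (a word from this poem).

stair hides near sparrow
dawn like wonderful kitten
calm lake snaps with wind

2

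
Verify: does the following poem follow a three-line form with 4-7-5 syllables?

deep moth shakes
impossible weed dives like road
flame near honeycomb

No

Line 1: deep(1) + moth(1) + shakes(1) = 3 (expected 4)
Line 2: impossible(4) + weed(1) + dives(1) + like(1) + road(1) = 8 (expected 7)
Line 3: flame(1) + near(1) + honeycomb(3) = 5 ✓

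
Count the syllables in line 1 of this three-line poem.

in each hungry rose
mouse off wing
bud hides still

Line 1: in(1) + each(1) + hungry(2) + rose(1) = 5

5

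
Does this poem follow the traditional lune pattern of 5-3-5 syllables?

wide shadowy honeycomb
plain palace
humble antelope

No

Line 1: wide(1) + shadowy(3) + honeycomb(3) = 7 (expected 5)
Line 2: plain(1) + palace(2) = 3 ✓
Line 3: humble(2) + antelope(3) = 5 ✓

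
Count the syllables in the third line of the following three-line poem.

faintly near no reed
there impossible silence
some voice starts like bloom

5

The third line: "some voice starts like bloom": 1+1+1+1+1 = 5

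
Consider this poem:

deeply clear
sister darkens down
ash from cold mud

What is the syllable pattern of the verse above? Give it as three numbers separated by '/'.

3/5/4

Line 1: deeply(2) + clear(1) = 3
Line 2: sister(2) + darkens(2) + down(1) = 5
Line 3: ash(1) + from(1) + cold(1) + mud(1) = 4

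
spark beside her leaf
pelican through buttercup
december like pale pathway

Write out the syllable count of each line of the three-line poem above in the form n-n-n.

5-7-7

Line 1: "spark beside her leaf": 1+2+1+1 = 5
Line 2: "pelican through buttercup": 3+1+3 = 7
Line 3: "december like pale pathway": 3+1+1+2 = 7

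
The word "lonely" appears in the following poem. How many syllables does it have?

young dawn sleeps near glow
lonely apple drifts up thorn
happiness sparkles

2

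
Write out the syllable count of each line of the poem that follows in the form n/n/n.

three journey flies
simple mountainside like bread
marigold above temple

4/7/7

Line 1: "three journey flies": 1+2+1 = 4
Line 2: "simple mountainside like bread": 2+3+1+1 = 7
Line 3: "marigold above temple": 3+2+2 = 7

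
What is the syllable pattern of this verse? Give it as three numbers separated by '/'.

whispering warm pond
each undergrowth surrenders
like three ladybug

5/7/5

Line 1: whispering(3) + warm(1) + pond(1) = 5
Line 2: each(1) + undergrowth(3) + surrenders(3) = 7
Line 3: like(1) + three(1) + ladybug(3) = 5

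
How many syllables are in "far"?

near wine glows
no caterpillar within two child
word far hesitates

1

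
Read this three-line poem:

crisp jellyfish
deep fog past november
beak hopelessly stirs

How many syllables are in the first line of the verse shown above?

4

The first line: "crisp jellyfish": 1+3 = 4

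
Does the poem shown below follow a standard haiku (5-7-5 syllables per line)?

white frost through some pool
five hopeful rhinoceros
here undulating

Yes

Line 1: "white frost through some pool": 1+1+1+1+1 = 5 ✓
Line 2: "five hopeful rhinoceros": 1+2+4 = 7 ✓
Line 3: "here undulating": 1+4 = 5 ✓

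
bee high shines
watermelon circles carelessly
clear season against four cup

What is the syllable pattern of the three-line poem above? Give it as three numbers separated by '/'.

3/9/7

Line 1: "bee high shines": 1+1+1 = 3
Line 2: "watermelon circles carelessly": 4+2+3 = 9
Line 3: "clear season against four cup": 1+2+2+1+1 = 7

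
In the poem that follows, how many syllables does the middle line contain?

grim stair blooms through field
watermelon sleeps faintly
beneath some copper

7

The middle line: "watermelon sleeps faintly": 4+1+2 = 7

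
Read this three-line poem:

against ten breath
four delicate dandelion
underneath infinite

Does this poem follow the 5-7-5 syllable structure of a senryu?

Line 1: against (2), ten (1), breath (1) → 4 (expected 5)
Line 2: four (1), delicate (3), dandelion (4) → 8 (expected 7)
Line 3: underneath (3), infinite (3) → 6 (expected 5)

No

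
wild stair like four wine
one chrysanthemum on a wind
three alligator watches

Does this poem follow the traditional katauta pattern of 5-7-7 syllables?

Line 1: wild(1) + stair(1) + like(1) + four(1) + wine(1) = 5 ✓
Line 2: one(1) + chrysanthemum(4) + on(1) + a(1) + wind(1) = 8 (expected 7)
Line 3: three(1) + alligator(4) + watches(2) = 7 ✓

No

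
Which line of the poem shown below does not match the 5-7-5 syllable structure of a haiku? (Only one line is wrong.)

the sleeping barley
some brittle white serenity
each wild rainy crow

Line 2

Line 1: "the sleeping barley": 1+2+2 = 5 ✓
Line 2: "some brittle white serenity": 1+2+1+4 = 8 (expected 7)
Line 3: "each wild rainy crow": 1+1+2+1 = 5 ✓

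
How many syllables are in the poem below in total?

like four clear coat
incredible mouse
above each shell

13

Line 1: "like four clear coat": 1+1+1+1 = 4
Line 2: "incredible mouse": 4+1 = 5
Line 3: "above each shell": 2+1+1 = 4
Total: 4 + 5 + 4 = 13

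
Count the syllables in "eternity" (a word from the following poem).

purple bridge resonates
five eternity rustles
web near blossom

4

"eternity" has 4 syllables.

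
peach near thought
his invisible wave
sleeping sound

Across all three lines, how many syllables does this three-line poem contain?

Line 1: peach(1) + near(1) + thought(1) = 3
Line 2: his(1) + invisible(4) + wave(1) = 6
Line 3: sleeping(2) + sound(1) = 3
Total: 3 + 6 + 3 = 12

12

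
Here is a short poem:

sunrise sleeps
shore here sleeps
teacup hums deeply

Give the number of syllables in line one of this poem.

Line one: "sunrise sleeps": 2+1 = 3

3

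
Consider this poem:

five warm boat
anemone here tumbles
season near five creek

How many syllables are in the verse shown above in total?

Line 1: five(1) + warm(1) + boat(1) = 3
Line 2: anemone(4) + here(1) + tumbles(2) = 7
Line 3: season(2) + near(1) + five(1) + creek(1) = 5
Total: 3 + 7 + 5 = 15

15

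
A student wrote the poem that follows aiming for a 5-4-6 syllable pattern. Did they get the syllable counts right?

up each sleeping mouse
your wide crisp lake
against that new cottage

Line 1: up (1), each (1), sleeping (2), mouse (1) → 5 ✓
Line 2: your (1), wide (1), crisp (1), lake (1) → 4 ✓
Line 3: against (2), that (1), new (1), cottage (2) → 6 ✓

Yes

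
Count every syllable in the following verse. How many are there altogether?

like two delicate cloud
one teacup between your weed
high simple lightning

18

Line 1: like (1), two (1), delicate (3), cloud (1) → 6
Line 2: one (1), teacup (2), between (2), your (1), weed (1) → 7
Line 3: high (1), simple (2), lightning (2) → 5
Total: 6 + 7 + 5 = 18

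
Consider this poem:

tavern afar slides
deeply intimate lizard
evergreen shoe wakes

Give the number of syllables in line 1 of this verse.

5

Line 1: "tavern afar slides": 2+2+1 = 5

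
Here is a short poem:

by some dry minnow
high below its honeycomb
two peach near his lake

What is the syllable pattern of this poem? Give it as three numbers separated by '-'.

Line 1: by (1), some (1), dry (1), minnow (2) → 5
Line 2: high (1), below (2), its (1), honeycomb (3) → 7
Line 3: two (1), peach (1), near (1), his (1), lake (1) → 5

5-7-5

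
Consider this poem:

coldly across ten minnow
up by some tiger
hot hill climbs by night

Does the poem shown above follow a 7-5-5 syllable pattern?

Line 1: coldly(2) + across(2) + ten(1) + minnow(2) = 7 ✓
Line 2: up(1) + by(1) + some(1) + tiger(2) = 5 ✓
Line 3: hot(1) + hill(1) + climbs(1) + by(1) + night(1) = 5 ✓

Yes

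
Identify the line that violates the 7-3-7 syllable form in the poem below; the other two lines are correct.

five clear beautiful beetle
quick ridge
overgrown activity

The second line

Line 1: five(1) + clear(1) + beautiful(3) + beetle(2) = 7 ✓
Line 2: quick(1) + ridge(1) = 2 (expected 3)
Line 3: overgrown(3) + activity(4) = 7 ✓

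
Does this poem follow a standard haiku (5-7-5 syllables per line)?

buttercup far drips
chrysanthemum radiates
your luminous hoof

Yes

Line 1: buttercup (3), far (1), drips (1) → 5 ✓
Line 2: chrysanthemum (4), radiates (3) → 7 ✓
Line 3: your (1), luminous (3), hoof (1) → 5 ✓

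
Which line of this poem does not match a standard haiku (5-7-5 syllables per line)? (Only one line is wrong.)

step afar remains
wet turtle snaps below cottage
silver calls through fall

The second line

Line 1: step(1) + afar(2) + remains(2) = 5 ✓
Line 2: wet(1) + turtle(2) + snaps(1) + below(2) + cottage(2) = 8 (expected 7)
Line 3: silver(2) + calls(1) + through(1) + fall(1) = 5 ✓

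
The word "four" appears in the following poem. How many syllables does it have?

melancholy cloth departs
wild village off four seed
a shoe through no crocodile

1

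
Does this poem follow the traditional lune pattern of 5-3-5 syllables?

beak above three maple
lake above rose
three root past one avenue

No

Line 1: "beak above three maple": 1+2+1+2 = 6 (expected 5)
Line 2: "lake above rose": 1+2+1 = 4 (expected 3)
Line 3: "three root past one avenue": 1+1+1+1+3 = 7 (expected 5)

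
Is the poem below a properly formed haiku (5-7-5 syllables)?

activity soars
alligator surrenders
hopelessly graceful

Yes

Line 1: "activity soars": 4+1 = 5 ✓
Line 2: "alligator surrenders": 4+3 = 7 ✓
Line 3: "hopelessly graceful": 3+2 = 5 ✓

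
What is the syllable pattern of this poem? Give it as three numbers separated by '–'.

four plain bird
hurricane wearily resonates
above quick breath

Line 1: four(1) + plain(1) + bird(1) = 3
Line 2: hurricane(3) + wearily(3) + resonates(3) = 9
Line 3: above(2) + quick(1) + breath(1) = 4

3–9–4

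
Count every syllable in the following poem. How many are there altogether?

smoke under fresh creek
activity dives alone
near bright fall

Line 1: smoke(1) + under(2) + fresh(1) + creek(1) = 5
Line 2: activity(4) + dives(1) + alone(2) = 7
Line 3: near(1) + bright(1) + fall(1) = 3
Total: 5 + 7 + 3 = 15

15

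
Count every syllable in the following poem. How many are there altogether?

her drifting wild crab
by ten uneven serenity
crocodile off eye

19

Line 1: her(1) + drifting(2) + wild(1) + crab(1) = 5
Line 2: by(1) + ten(1) + uneven(3) + serenity(4) = 9
Line 3: crocodile(3) + off(1) + eye(1) = 5
Total: 5 + 9 + 5 = 19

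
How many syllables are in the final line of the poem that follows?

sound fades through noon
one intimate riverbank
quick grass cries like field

The final line: "quick grass cries like field": 1+1+1+1+1 = 5

5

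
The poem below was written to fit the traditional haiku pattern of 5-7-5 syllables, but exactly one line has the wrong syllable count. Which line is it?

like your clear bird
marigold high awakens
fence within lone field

The first line

Line 1: "like your clear bird": 1+1+1+1 = 4 (expected 5)
Line 2: "marigold high awakens": 3+1+3 = 7 ✓
Line 3: "fence within lone field": 1+2+1+1 = 5 ✓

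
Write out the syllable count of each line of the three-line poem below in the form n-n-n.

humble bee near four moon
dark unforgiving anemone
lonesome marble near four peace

Line 1: "humble bee near four moon": 2+1+1+1+1 = 6
Line 2: "dark unforgiving anemone": 1+4+4 = 9
Line 3: "lonesome marble near four peace": 2+2+1+1+1 = 7

6-9-7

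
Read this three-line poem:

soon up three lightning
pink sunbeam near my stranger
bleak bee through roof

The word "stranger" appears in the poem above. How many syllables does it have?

2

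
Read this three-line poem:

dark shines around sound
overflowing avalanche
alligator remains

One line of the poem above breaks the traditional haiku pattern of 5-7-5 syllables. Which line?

Line 1: dark(1) + shines(1) + around(2) + sound(1) = 5 ✓
Line 2: overflowing(4) + avalanche(3) = 7 ✓
Line 3: alligator(4) + remains(2) = 6 (expected 5)

The third line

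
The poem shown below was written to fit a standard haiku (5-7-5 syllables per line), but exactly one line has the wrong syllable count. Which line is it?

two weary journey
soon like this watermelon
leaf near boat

Line 3

Line 1: "two weary journey": 1+2+2 = 5 ✓
Line 2: "soon like this watermelon": 1+1+1+4 = 7 ✓
Line 3: "leaf near boat": 1+1+1 = 3 (expected 5)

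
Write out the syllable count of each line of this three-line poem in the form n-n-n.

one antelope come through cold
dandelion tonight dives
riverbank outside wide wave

Line 1: one (1), antelope (3), come (1), through (1), cold (1) → 7
Line 2: dandelion (4), tonight (2), dives (1) → 7
Line 3: riverbank (3), outside (2), wide (1), wave (1) → 7

7-7-7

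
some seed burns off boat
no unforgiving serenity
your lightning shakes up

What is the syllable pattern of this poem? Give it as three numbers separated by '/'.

5/9/5

Line 1: some (1), seed (1), burns (1), off (1), boat (1) → 5
Line 2: no (1), unforgiving (4), serenity (4) → 9
Line 3: your (1), lightning (2), shakes (1), up (1) → 5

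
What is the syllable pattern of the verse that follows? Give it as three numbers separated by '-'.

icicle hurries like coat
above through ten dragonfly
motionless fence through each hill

Line 1: icicle (3), hurries (2), like (1), coat (1) → 7
Line 2: above (2), through (1), ten (1), dragonfly (3) → 7
Line 3: motionless (3), fence (1), through (1), each (1), hill (1) → 7

7-7-7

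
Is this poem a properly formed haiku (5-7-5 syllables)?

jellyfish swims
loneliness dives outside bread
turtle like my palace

No

Line 1: jellyfish (3), swims (1) → 4 (expected 5)
Line 2: loneliness (3), dives (1), outside (2), bread (1) → 7 ✓
Line 3: turtle (2), like (1), my (1), palace (2) → 6 (expected 5)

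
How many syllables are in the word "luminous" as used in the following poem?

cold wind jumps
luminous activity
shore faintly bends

3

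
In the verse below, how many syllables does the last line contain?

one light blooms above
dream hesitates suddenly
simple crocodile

5

The last line: simple (2), crocodile (3) → 5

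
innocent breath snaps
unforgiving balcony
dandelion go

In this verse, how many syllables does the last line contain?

The last line: "dandelion go": 4+1 = 5

5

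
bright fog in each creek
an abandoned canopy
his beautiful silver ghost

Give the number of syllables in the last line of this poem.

7

The last line: his (1), beautiful (3), silver (2), ghost (1) → 7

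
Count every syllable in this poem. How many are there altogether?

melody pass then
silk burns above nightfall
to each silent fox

16

Line 1: melody(3) + pass(1) + then(1) = 5
Line 2: silk(1) + burns(1) + above(2) + nightfall(2) = 6
Line 3: to(1) + each(1) + silent(2) + fox(1) = 5
Total: 5 + 6 + 5 = 16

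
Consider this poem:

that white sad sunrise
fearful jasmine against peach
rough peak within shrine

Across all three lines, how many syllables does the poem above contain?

Line 1: "that white sad sunrise": 1+1+1+2 = 5
Line 2: "fearful jasmine against peach": 2+2+2+1 = 7
Line 3: "rough peak within shrine": 1+1+2+1 = 5
Total: 5 + 7 + 5 = 17

17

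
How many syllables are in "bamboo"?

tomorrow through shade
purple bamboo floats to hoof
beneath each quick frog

2

"bamboo" has 2 syllables.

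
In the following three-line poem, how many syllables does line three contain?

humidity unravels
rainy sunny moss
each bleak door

3

Line three: each (1), bleak (1), door (1) → 3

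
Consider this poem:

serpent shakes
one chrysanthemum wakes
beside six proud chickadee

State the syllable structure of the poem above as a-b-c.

Line 1: serpent (2), shakes (1) → 3
Line 2: one (1), chrysanthemum (4), wakes (1) → 6
Line 3: beside (2), six (1), proud (1), chickadee (3) → 7

3-6-7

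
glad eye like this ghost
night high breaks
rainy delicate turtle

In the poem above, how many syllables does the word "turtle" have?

"turtle" has 2 syllables.

2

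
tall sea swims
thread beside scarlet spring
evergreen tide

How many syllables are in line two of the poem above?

Line two: thread(1) + beside(2) + scarlet(2) + spring(1) = 6

6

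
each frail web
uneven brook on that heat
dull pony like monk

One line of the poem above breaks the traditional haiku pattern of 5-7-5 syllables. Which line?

Line 1

Line 1: each(1) + frail(1) + web(1) = 3 (expected 5)
Line 2: uneven(3) + brook(1) + on(1) + that(1) + heat(1) = 7 ✓
Line 3: dull(1) + pony(2) + like(1) + monk(1) = 5 ✓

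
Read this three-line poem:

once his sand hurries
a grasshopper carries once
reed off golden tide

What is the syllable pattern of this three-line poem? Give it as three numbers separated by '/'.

5/7/5

Line 1: once(1) + his(1) + sand(1) + hurries(2) = 5
Line 2: a(1) + grasshopper(3) + carries(2) + once(1) = 7
Line 3: reed(1) + off(1) + golden(2) + tide(1) = 5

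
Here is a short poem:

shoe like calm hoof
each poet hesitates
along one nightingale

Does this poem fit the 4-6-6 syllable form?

Yes

Line 1: shoe (1), like (1), calm (1), hoof (1) → 4 ✓
Line 2: each (1), poet (2), hesitates (3) → 6 ✓
Line 3: along (2), one (1), nightingale (3) → 6 ✓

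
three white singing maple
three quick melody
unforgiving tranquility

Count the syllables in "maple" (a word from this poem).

2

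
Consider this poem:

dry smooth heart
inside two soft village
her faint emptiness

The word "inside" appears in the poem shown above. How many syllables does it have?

2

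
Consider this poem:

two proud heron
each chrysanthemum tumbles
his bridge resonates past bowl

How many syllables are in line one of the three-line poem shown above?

Line one: two (1), proud (1), heron (2) → 4

4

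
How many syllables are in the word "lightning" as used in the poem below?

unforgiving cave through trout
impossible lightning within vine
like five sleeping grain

2

"lightning" has 2 syllables.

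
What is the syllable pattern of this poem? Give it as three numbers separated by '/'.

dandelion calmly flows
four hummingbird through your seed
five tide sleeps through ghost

7/7/5

Line 1: dandelion (4), calmly (2), flows (1) → 7
Line 2: four (1), hummingbird (3), through (1), your (1), seed (1) → 7
Line 3: five (1), tide (1), sleeps (1), through (1), ghost (1) → 5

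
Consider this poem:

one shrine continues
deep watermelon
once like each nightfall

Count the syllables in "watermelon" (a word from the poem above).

4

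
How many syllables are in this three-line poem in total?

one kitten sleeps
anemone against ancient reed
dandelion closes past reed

Line 1: "one kitten sleeps": 1+2+1 = 4
Line 2: "anemone against ancient reed": 4+2+2+1 = 9
Line 3: "dandelion closes past reed": 4+2+1+1 = 8
Total: 4 + 9 + 8 = 21

21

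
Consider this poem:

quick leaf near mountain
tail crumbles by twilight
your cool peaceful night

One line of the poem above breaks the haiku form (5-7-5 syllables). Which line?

Line 1: "quick leaf near mountain": 1+1+1+2 = 5 ✓
Line 2: "tail crumbles by twilight": 1+2+1+2 = 6 (expected 7)
Line 3: "your cool peaceful night": 1+1+2+1 = 5 ✓

The second line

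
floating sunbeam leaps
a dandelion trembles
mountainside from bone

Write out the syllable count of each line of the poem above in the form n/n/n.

Line 1: "floating sunbeam leaps": 2+2+1 = 5
Line 2: "a dandelion trembles": 1+4+2 = 7
Line 3: "mountainside from bone": 3+1+1 = 5

5/7/5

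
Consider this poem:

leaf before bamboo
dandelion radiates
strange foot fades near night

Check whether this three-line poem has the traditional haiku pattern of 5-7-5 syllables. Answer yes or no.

Line 1: leaf (1), before (2), bamboo (2) → 5 ✓
Line 2: dandelion (4), radiates (3) → 7 ✓
Line 3: strange (1), foot (1), fades (1), near (1), night (1) → 5 ✓

Yes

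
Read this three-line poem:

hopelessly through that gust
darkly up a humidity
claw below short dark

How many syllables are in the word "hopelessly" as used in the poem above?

"hopelessly" has 3 syllables.

3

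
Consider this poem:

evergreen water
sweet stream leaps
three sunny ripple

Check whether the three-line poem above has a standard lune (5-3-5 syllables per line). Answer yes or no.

Line 1: evergreen(3) + water(2) = 5 ✓
Line 2: sweet(1) + stream(1) + leaps(1) = 3 ✓
Line 3: three(1) + sunny(2) + ripple(2) = 5 ✓

Yes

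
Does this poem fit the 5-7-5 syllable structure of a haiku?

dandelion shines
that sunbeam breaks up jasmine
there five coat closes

Yes

Line 1: dandelion(4) + shines(1) = 5 ✓
Line 2: that(1) + sunbeam(2) + breaks(1) + up(1) + jasmine(2) = 7 ✓
Line 3: there(1) + five(1) + coat(1) + closes(2) = 5 ✓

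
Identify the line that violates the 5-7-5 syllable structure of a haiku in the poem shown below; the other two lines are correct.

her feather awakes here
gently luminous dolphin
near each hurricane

Line 1

Line 1: her (1), feather (2), awakes (2), here (1) → 6 (expected 5)
Line 2: gently (2), luminous (3), dolphin (2) → 7 ✓
Line 3: near (1), each (1), hurricane (3) → 5 ✓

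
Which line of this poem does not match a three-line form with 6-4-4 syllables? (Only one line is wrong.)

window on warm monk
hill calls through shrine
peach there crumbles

Line 1: window (2), on (1), warm (1), monk (1) → 5 (expected 6)
Line 2: hill (1), calls (1), through (1), shrine (1) → 4 ✓
Line 3: peach (1), there (1), crumbles (2) → 4 ✓

Line 1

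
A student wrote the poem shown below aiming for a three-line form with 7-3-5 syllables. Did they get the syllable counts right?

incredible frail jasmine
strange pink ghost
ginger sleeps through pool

Yes

Line 1: incredible (4), frail (1), jasmine (2) → 7 ✓
Line 2: strange (1), pink (1), ghost (1) → 3 ✓
Line 3: ginger (2), sleeps (1), through (1), pool (1) → 5 ✓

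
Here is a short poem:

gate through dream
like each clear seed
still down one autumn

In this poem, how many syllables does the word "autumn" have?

2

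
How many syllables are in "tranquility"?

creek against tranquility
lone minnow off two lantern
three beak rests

4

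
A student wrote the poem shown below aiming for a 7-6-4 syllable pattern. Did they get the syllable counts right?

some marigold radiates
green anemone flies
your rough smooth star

Line 1: some (1), marigold (3), radiates (3) → 7 ✓
Line 2: green (1), anemone (4), flies (1) → 6 ✓
Line 3: your (1), rough (1), smooth (1), star (1) → 4 ✓

Yes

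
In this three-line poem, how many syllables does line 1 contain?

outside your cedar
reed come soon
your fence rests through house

5

Line 1: "outside your cedar": 2+1+2 = 5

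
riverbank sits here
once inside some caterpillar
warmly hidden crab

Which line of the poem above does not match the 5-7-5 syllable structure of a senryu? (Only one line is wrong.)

Line 2

Line 1: "riverbank sits here": 3+1+1 = 5 ✓
Line 2: "once inside some caterpillar": 1+2+1+4 = 8 (expected 7)
Line 3: "warmly hidden crab": 2+2+1 = 5 ✓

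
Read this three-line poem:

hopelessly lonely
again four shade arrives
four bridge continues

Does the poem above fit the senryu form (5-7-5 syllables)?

Line 1: hopelessly(3) + lonely(2) = 5 ✓
Line 2: again(2) + four(1) + shade(1) + arrives(2) = 6 (expected 7)
Line 3: four(1) + bridge(1) + continues(3) = 5 ✓

No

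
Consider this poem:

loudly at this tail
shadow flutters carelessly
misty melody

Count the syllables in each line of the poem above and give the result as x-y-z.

5-7-5

Line 1: "loudly at this tail": 2+1+1+1 = 5
Line 2: "shadow flutters carelessly": 2+2+3 = 7
Line 3: "misty melody": 2+3 = 5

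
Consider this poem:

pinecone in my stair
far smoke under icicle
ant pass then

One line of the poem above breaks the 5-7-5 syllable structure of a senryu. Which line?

Line 1: pinecone(2) + in(1) + my(1) + stair(1) = 5 ✓
Line 2: far(1) + smoke(1) + under(2) + icicle(3) = 7 ✓
Line 3: ant(1) + pass(1) + then(1) = 3 (expected 5)

Line 3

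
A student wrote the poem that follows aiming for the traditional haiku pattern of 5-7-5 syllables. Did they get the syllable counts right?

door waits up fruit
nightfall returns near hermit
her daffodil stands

Line 1: door(1) + waits(1) + up(1) + fruit(1) = 4 (expected 5)
Line 2: nightfall(2) + returns(2) + near(1) + hermit(2) = 7 ✓
Line 3: her(1) + daffodil(3) + stands(1) = 5 ✓

No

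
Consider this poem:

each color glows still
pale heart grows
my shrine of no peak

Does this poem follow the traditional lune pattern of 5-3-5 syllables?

Line 1: "each color glows still": 1+2+1+1 = 5 ✓
Line 2: "pale heart grows": 1+1+1 = 3 ✓
Line 3: "my shrine of no peak": 1+1+1+1+1 = 5 ✓

Yes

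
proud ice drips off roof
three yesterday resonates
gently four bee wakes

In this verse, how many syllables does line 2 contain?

Line 2: three(1) + yesterday(3) + resonates(3) = 7

7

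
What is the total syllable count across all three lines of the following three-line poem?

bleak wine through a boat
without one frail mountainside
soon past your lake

16

Line 1: "bleak wine through a boat": 1+1+1+1+1 = 5
Line 2: "without one frail mountainside": 2+1+1+3 = 7
Line 3: "soon past your lake": 1+1+1+1 = 4
Total: 5 + 7 + 4 = 16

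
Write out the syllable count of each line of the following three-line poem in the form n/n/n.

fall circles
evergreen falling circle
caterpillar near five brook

3/7/7

Line 1: fall (1), circles (2) → 3
Line 2: evergreen (3), falling (2), circle (2) → 7
Line 3: caterpillar (4), near (1), five (1), brook (1) → 7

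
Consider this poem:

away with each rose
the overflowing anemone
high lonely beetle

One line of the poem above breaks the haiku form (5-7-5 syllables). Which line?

Line 1: "away with each rose": 2+1+1+1 = 5 ✓
Line 2: "the overflowing anemone": 1+4+4 = 9 (expected 7)
Line 3: "high lonely beetle": 1+2+2 = 5 ✓

The second line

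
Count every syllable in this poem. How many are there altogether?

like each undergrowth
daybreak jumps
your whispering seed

13

Line 1: "like each undergrowth": 1+1+3 = 5
Line 2: "daybreak jumps": 2+1 = 3
Line 3: "your whispering seed": 1+3+1 = 5
Total: 5 + 3 + 5 = 13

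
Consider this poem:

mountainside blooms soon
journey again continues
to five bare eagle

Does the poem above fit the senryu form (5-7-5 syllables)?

Line 1: mountainside(3) + blooms(1) + soon(1) = 5 ✓
Line 2: journey(2) + again(2) + continues(3) = 7 ✓
Line 3: to(1) + five(1) + bare(1) + eagle(2) = 5 ✓

Yes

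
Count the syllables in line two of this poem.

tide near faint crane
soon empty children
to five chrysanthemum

Line two: "soon empty children": 1+2+2 = 5

5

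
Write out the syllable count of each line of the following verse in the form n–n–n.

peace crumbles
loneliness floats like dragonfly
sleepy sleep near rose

Line 1: peace (1), crumbles (2) → 3
Line 2: loneliness (3), floats (1), like (1), dragonfly (3) → 8
Line 3: sleepy (2), sleep (1), near (1), rose (1) → 5

3–8–5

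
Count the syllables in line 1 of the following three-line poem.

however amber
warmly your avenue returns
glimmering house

5

Line 1: however(3) + amber(2) = 5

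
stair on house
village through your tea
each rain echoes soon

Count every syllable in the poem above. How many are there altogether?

13

Line 1: stair(1) + on(1) + house(1) = 3
Line 2: village(2) + through(1) + your(1) + tea(1) = 5
Line 3: each(1) + rain(1) + echoes(2) + soon(1) = 5
Total: 3 + 5 + 5 = 13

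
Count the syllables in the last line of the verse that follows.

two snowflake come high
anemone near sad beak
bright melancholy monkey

The last line: bright (1), melancholy (4), monkey (2) → 7

7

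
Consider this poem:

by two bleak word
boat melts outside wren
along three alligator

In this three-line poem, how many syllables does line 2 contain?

Line 2: "boat melts outside wren": 1+1+2+1 = 5

5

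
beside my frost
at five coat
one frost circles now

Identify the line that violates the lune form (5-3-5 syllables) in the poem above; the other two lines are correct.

Line 1

Line 1: beside(2) + my(1) + frost(1) = 4 (expected 5)
Line 2: at(1) + five(1) + coat(1) = 3 ✓
Line 3: one(1) + frost(1) + circles(2) + now(1) = 5 ✓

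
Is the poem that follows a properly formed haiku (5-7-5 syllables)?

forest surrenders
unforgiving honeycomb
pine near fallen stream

Yes

Line 1: forest (2), surrenders (3) → 5 ✓
Line 2: unforgiving (4), honeycomb (3) → 7 ✓
Line 3: pine (1), near (1), fallen (2), stream (1) → 5 ✓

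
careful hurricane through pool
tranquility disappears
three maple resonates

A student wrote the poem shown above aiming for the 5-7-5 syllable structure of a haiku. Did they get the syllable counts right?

Line 1: careful(2) + hurricane(3) + through(1) + pool(1) = 7 (expected 5)
Line 2: tranquility(4) + disappears(3) = 7 ✓
Line 3: three(1) + maple(2) + resonates(3) = 6 (expected 5)

No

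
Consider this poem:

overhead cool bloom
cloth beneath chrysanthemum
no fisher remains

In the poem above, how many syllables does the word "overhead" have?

"overhead" has 3 syllables.

3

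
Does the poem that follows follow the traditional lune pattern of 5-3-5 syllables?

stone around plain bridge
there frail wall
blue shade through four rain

Yes

Line 1: stone(1) + around(2) + plain(1) + bridge(1) = 5 ✓
Line 2: there(1) + frail(1) + wall(1) = 3 ✓
Line 3: blue(1) + shade(1) + through(1) + four(1) + rain(1) = 5 ✓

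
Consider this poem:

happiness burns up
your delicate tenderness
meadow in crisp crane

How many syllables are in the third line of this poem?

The third line: meadow(2) + in(1) + crisp(1) + crane(1) = 5

5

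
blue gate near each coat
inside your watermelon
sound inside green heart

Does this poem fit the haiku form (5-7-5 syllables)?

Yes

Line 1: blue(1) + gate(1) + near(1) + each(1) + coat(1) = 5 ✓
Line 2: inside(2) + your(1) + watermelon(4) = 7 ✓
Line 3: sound(1) + inside(2) + green(1) + heart(1) = 5 ✓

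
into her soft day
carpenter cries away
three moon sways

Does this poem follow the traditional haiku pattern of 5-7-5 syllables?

Line 1: into(2) + her(1) + soft(1) + day(1) = 5 ✓
Line 2: carpenter(3) + cries(1) + away(2) = 6 (expected 7)
Line 3: three(1) + moon(1) + sways(1) = 3 (expected 5)

No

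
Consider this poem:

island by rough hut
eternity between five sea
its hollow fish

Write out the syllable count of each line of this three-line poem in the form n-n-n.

5-8-4

Line 1: island (2), by (1), rough (1), hut (1) → 5
Line 2: eternity (4), between (2), five (1), sea (1) → 8
Line 3: its (1), hollow (2), fish (1) → 4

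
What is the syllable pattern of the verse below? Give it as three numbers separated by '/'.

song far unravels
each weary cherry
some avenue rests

Line 1: song(1) + far(1) + unravels(3) = 5
Line 2: each(1) + weary(2) + cherry(2) = 5
Line 3: some(1) + avenue(3) + rests(1) = 5

5/5/5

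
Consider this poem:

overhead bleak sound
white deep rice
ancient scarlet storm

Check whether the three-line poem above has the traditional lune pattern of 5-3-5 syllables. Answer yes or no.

Yes

Line 1: overhead(3) + bleak(1) + sound(1) = 5 ✓
Line 2: white(1) + deep(1) + rice(1) = 3 ✓
Line 3: ancient(2) + scarlet(2) + storm(1) = 5 ✓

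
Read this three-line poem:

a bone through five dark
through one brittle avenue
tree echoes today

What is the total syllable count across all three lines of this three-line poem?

17

Line 1: a (1), bone (1), through (1), five (1), dark (1) → 5
Line 2: through (1), one (1), brittle (2), avenue (3) → 7
Line 3: tree (1), echoes (2), today (2) → 5
Total: 5 + 7 + 5 = 17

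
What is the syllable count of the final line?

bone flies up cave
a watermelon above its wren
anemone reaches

6

The final line: anemone(4) + reaches(2) = 6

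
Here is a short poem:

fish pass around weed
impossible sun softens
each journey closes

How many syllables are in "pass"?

"pass" has 1 syllable.

1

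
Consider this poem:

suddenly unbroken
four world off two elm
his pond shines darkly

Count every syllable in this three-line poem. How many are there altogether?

16

Line 1: suddenly(3) + unbroken(3) = 6
Line 2: four(1) + world(1) + off(1) + two(1) + elm(1) = 5
Line 3: his(1) + pond(1) + shines(1) + darkly(2) = 5
Total: 6 + 5 + 5 = 16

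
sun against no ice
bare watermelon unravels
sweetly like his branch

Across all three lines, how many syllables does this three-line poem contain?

Line 1: sun (1), against (2), no (1), ice (1) → 5
Line 2: bare (1), watermelon (4), unravels (3) → 8
Line 3: sweetly (2), like (1), his (1), branch (1) → 5
Total: 5 + 8 + 5 = 18

18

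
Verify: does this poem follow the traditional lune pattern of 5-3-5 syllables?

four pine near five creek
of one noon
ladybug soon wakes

Yes

Line 1: four (1), pine (1), near (1), five (1), creek (1) → 5 ✓
Line 2: of (1), one (1), noon (1) → 3 ✓
Line 3: ladybug (3), soon (1), wakes (1) → 5 ✓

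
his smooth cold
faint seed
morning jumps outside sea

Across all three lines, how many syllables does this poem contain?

Line 1: "his smooth cold": 1+1+1 = 3
Line 2: "faint seed": 1+1 = 2
Line 3: "morning jumps outside sea": 2+1+2+1 = 6
Total: 3 + 2 + 6 = 11

11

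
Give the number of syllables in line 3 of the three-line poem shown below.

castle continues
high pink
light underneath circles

Line 3: light (1), underneath (3), circles (2) → 6

6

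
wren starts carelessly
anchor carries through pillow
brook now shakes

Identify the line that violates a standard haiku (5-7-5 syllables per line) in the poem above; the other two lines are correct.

The third line

Line 1: "wren starts carelessly": 1+1+3 = 5 ✓
Line 2: "anchor carries through pillow": 2+2+1+2 = 7 ✓
Line 3: "brook now shakes": 1+1+1 = 3 (expected 5)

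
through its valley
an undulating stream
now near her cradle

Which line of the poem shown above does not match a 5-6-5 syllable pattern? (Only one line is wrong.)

Line 1: through(1) + its(1) + valley(2) = 4 (expected 5)
Line 2: an(1) + undulating(4) + stream(1) = 6 ✓
Line 3: now(1) + near(1) + her(1) + cradle(2) = 5 ✓

The first line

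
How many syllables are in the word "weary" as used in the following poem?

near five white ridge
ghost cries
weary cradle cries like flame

2

"weary" has 2 syllables.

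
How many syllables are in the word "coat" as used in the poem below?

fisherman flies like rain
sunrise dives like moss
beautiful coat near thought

"coat" has 1 syllable.

1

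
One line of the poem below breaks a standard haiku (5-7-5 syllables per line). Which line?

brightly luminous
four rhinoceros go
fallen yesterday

The second line

Line 1: brightly(2) + luminous(3) = 5 ✓
Line 2: four(1) + rhinoceros(4) + go(1) = 6 (expected 7)
Line 3: fallen(2) + yesterday(3) = 5 ✓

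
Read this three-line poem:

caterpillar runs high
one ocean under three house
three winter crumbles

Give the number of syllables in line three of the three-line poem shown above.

5

Line three: three (1), winter (2), crumbles (2) → 5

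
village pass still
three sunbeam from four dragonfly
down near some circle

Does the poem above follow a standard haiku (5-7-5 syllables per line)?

No

Line 1: "village pass still": 2+1+1 = 4 (expected 5)
Line 2: "three sunbeam from four dragonfly": 1+2+1+1+3 = 8 (expected 7)
Line 3: "down near some circle": 1+1+1+2 = 5 ✓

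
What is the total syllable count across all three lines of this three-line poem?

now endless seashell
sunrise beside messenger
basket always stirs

17

Line 1: now (1), endless (2), seashell (2) → 5
Line 2: sunrise (2), beside (2), messenger (3) → 7
Line 3: basket (2), always (2), stirs (1) → 5
Total: 5 + 7 + 5 = 17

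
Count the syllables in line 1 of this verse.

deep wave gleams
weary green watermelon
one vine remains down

Line 1: "deep wave gleams": 1+1+1 = 3

3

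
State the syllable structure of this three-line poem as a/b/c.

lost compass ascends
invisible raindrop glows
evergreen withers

5/7/5

Line 1: "lost compass ascends": 1+2+2 = 5
Line 2: "invisible raindrop glows": 4+2+1 = 7
Line 3: "evergreen withers": 3+2 = 5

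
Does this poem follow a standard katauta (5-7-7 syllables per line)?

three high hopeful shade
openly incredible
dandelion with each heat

Line 1: three (1), high (1), hopeful (2), shade (1) → 5 ✓
Line 2: openly (3), incredible (4) → 7 ✓
Line 3: dandelion (4), with (1), each (1), heat (1) → 7 ✓

Yes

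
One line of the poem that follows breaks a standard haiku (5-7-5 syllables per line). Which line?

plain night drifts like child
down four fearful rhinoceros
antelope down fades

Line 2

Line 1: plain(1) + night(1) + drifts(1) + like(1) + child(1) = 5 ✓
Line 2: down(1) + four(1) + fearful(2) + rhinoceros(4) = 8 (expected 7)
Line 3: antelope(3) + down(1) + fades(1) = 5 ✓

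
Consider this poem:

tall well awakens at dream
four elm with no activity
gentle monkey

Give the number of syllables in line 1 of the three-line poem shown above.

Line 1: "tall well awakens at dream": 1+1+3+1+1 = 7

7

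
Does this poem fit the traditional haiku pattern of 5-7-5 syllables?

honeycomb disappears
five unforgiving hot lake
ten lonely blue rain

Line 1: "honeycomb disappears": 3+3 = 6 (expected 5)
Line 2: "five unforgiving hot lake": 1+4+1+1 = 7 ✓
Line 3: "ten lonely blue rain": 1+2+1+1 = 5 ✓

No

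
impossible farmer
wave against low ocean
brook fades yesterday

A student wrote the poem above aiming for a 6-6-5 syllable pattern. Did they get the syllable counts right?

Yes

Line 1: impossible (4), farmer (2) → 6 ✓
Line 2: wave (1), against (2), low (1), ocean (2) → 6 ✓
Line 3: brook (1), fades (1), yesterday (3) → 5 ✓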